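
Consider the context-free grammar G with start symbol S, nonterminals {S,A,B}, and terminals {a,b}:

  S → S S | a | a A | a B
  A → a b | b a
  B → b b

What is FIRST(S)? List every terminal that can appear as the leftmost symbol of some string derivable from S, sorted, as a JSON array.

FIRST sets, iterate to fixpoint:
pass 1:
  A via A→a b: +{a}
  A via A→b a: +{b}
  B via B→b b: +{b}
  S via S→a: +{a}
  S: {a}  A: {a,b}  B: {b}
pass 2: (stable)
  S: {a}  A: {a,b}  B: {b}

FIRST(S) = ["a"]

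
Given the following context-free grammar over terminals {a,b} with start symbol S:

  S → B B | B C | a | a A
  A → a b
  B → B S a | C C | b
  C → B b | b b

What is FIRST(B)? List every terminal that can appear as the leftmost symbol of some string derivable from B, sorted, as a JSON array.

Compute FIRST by fixpoint:
[1]
  A via A→a b: +{a}
  B via B→b: +{b}
  C via C→B b: +{b}
  S via S→B B: +{b}
  S via S→a: +{a}
  FIRST[S]={a,b}  FIRST[A]={a}  FIRST[B]={b}  FIRST[C]={b}
[2] done
  FIRST[S]={a,b}  FIRST[A]={a}  FIRST[B]={b}  FIRST[C]={b}

FIRST(B) = ["b"]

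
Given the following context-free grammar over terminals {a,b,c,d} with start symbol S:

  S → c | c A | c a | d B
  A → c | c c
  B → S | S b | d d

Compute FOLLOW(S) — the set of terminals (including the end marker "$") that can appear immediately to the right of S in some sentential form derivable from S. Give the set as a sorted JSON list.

FIRST sets, iterate to fixpoint:
round 1:
  A via A→c: +{c}
  B via B→d d: +{d}
  S via S→c: +{c}
  S via S→d B: +{d}
  FIRST[S]={c,d}  FIRST[A]={c}  FIRST[B]={d}
round 2:
  B via B→S: +{c}
  FIRST[S]={c,d}  FIRST[A]={c}  FIRST[B]={c,d}
round 3: done
  FIRST[S]={c,d}  FIRST[A]={c}  FIRST[B]={c,d}

FOLLOW iteration:
initialize: $ ∈ FOLLOW(S)
iter 1:
  B→S b: FOLLOW(S) ⊇ FIRST(b) = {b}; new: +{b}
  S→c A: FOLLOW(A) ⊇ FOLLOW(S) ⊇ {$,b}; new: +{$,b}
  S→d B: FOLLOW(B) ⊇ FOLLOW(S) ⊇ {$,b}; new: +{$,b}
  FOLLOW[S]={$,b}  FOLLOW[A]={$,b}  FOLLOW[B]={$,b}
iter 2: (stable)
  FOLLOW[S]={$,b}  FOLLOW[A]={$,b}  FOLLOW[B]={$,b}

FOLLOW(S) = ["$", "b"]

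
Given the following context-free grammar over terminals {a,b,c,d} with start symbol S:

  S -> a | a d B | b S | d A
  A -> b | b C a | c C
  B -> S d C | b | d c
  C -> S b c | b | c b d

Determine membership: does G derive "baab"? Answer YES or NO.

CNF form of G:
  S -> T0 S | T1 X8 | T3 A | a
  A -> T0 X4 | T2 C | b
  B -> S X5 | T3 T2 | b
  C -> S X6 | T2 X7 | b
  T0 -> b
  T1 -> a
  T2 -> c
  T3 -> d
  X4 -> C T1
  X5 -> T3 C
  X6 -> T0 T2
  X7 -> T0 T3
  X8 -> T3 B

CYK fill:
  cell(0,0) b: {A,B,C,T0}  orig:{A,B,C}
  cell(1,1) a: {S,T1}  orig:{S}
  cell(2,2) a: {S,T1}  orig:{S}
  cell(3,3) b: {A,B,C,T0}  orig:{A,B,C}
  cell(0,1) ba: {S,X4}  orig:{S}
  cell(1,2) aa: ∅
  cell(2,3) ab: ∅
  cell(0,2) baa: ∅
  cell(1,3) aab: ∅
  cell(0,3) baab: ∅

S ∉ T[0,3] ⇒ NO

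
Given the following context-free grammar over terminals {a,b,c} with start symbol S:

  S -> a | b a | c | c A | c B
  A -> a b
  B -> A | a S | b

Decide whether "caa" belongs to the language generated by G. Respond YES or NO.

CNF form of G:
  S -> T1 T0 | T2 A | T2 B | a | c
  A -> T0 T1
  B -> T0 S | T0 T1 | b
  T0 -> a
  T1 -> b
  T2 -> c

CYK table (by increasing span):
  T[0,0] 'c' = {S,T2}  orig:{S}
  T[1,1] 'a' = {S,T0}  orig:{S}
  T[2,2] 'a' = {S,T0}  orig:{S}
  T[0,1] 'ca' = ∅
  T[1,2] 'aa' = {B}
  T[0,2] 'caa' = {S}

S ∈ T[0,2] ⇒ YES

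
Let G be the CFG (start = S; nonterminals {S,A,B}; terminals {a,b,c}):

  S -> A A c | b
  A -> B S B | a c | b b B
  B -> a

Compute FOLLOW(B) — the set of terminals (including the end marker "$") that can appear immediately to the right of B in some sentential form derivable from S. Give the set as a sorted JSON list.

Compute FIRST by fixpoint:
iter 1:
  A via A→a c: +{a}
  A via A→b b B: +{b}
  B via B→a: +{a}
  S via S→A A c: +{a,b}
  S: {a,b}  A: {a,b}  B: {a}
iter 2: (no change)
  S: {a,b}  A: {a,b}  B: {a}

FOLLOW iteration:
seed FOLLOW(S) with $
iter 1:
  A→B S B: FOLLOW(B) ⊇ FIRST(S) = {a,b}; new: +{a,b}
  A→B S B: FOLLOW(S) ⊇ FIRST(B) = {a}; new: +{a}
  S→A A c: FOLLOW(A) ⊇ FIRST(A) = {a,b}; new: +{a,b}
  S→A A c: FOLLOW(A) ⊇ FIRST(c) = {c}; new: +{c}
  S: {$,a}  A: {a,b,c}  B: {a,b}
iter 2:
  A→B S B: FOLLOW(B) ⊇ FOLLOW(A) ⊇ {a,b,c}; new: +{c}
  S: {$,a}  A: {a,b,c}  B: {a,b,c}
iter 3: (stable)
  S: {$,a}  A: {a,b,c}  B: {a,b,c}

FOLLOW(B) = ["a", "b", "c"]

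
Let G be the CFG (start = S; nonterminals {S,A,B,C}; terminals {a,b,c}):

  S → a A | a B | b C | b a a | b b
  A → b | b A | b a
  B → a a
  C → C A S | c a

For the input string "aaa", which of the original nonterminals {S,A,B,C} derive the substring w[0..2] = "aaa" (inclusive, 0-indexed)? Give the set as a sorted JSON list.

CNF form of G:
  S -> T0 C | T0 T0 | T0 X4 | T1 A | T1 B
  A -> T0 A | T0 T1 | b
  B -> T1 T1
  C -> C X3 | T2 T1
  T0 -> b
  T1 -> a
  T2 -> c
  X3 -> A S
  X4 -> T1 T1

CYK table (by increasing span) — only the sub-triangle for w[0..2]:
  [0..0]={T1}  "a"  orig:{}
  [1..1]={T1}  "a"  orig:{}
  [2..2]={T1}  "a"  orig:{}
  [0..1]={B,X4}  "aa"  orig:{B}
  [1..2]={B,X4}  "aa"  orig:{B}
  [0..2]={S}  "aaa"

Original NTs in T[0,2] deriving "aaa": ["S"]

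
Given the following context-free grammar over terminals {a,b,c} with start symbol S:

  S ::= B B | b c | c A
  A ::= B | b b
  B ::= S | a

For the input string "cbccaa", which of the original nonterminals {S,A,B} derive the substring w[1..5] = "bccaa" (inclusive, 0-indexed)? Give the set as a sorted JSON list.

Convert to CNF:
  S -> B B | T0 T1 | T1 A
  A -> B B | T0 T0 | T0 T1 | T1 A | a
  B -> B B | T0 T1 | T1 A | a
  T0 -> b
  T1 -> c

Fill CYK table bottom-up — only the sub-triangle for w[1..5]:
  T[1,1] 'b' = {T0}  orig:{}
  T[2,2] 'c' = {T1}  orig:{}
  T[3,3] 'c' = {T1}  orig:{}
  T[4,4] 'a' = {A,B}
  T[5,5] 'a' = {A,B}
  T[1,2] 'bc' = {A,B,S}
  T[2,3] 'cc' = ∅
  T[3,4] 'ca' = {A,B,S}
  T[4,5] 'aa' = {A,B,S}
  T[1,3] 'bcc' = ∅
  T[2,4] 'cca' = {A,B,S}
  T[3,5] 'caa' = {A,B,S}
  T[1,4] 'bcca' = {A,B,S}
  T[2,5] 'ccaa' = {A,B,S}
  T[1,5] 'bccaa' = {A,B,S}

Original NTs in T[1,5] deriving "bccaa": ["A", "B", "S"]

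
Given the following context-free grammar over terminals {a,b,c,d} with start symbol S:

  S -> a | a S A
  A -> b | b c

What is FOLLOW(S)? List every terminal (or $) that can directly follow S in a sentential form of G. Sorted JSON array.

FIRST iteration:
pass 1:
  A via A→b: +{b}
  S via S→a: +{a}
  S: {a}  A: {b}
pass 2: done
  S: {a}  A: {b}

FOLLOW sets:
FOLLOW(S) := {$}
[1]
  S→a S A: FOLLOW(S) ⊇ FIRST(A) = {b}; new: +{b}
  S→a S A: FOLLOW(A) ⊇ FOLLOW(S) ⊇ {$,b}; new: +{$,b}
  S: {$,b}  A: {$,b}
[2] — fixpoint
  S: {$,b}  A: {$,b}

FOLLOW(S) = ["$", "b"]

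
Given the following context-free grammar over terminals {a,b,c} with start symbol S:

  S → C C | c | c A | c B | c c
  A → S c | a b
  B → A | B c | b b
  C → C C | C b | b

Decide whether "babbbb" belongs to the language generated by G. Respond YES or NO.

Convert to CNF:
  S -> C C | T0 A | T0 B | T0 T0 | c
  A -> S T0 | T1 T2
  B -> B T0 | S T0 | T1 T2 | T2 T2
  C -> C C | C T2 | b
  T0 -> c
  T1 -> a
  T2 -> b

Fill CYK table bottom-up:
  cell(0,0) b: {C,T2}  orig:{C}
  cell(1,1) a: {T1}  orig:{}
  cell(2,2) b: {C,T2}  orig:{C}
  cell(3,3) b: {C,T2}  orig:{C}
  cell(4,4) b: {C,T2}  orig:{C}
  cell(5,5) b: {C,T2}  orig:{C}
  cell(0,1) ba: ∅
  cell(1,2) ab: {A,B}
  cell(2,3) bb: {B,C,S}
  cell(3,4) bb: {B,C,S}
  cell(4,5) bb: {B,C,S}
  cell(0,2) bab: ∅
  cell(1,3) abb: ∅
  cell(2,4) bbb: {C,S}
  cell(3,5) bbb: {C,S}
  cell(0,3) babb: ∅
  cell(1,4) abbb: ∅
  cell(2,5) bbbb: {C,S}
  cell(0,4) babbb: ∅
  cell(1,5) abbbb: ∅
  cell(0,5) babbbb: ∅

S ∉ T[0,5] ⇒ NO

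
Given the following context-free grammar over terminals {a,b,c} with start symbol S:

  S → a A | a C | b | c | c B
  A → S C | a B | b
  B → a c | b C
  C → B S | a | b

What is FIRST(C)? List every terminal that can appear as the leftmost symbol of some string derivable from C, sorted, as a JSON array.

Compute FIRST by fixpoint:
iter 1:
  A via A→a B: +{a}
  A via A→b: +{b}
  B via B→a c: +{a}
  B via B→b C: +{b}
  C via C→B S: +{a,b}
  S via S→a A: +{a}
  S via S→b: +{b}
  S via S→c: +{c}
  FIRST[S]={a,b,c}  FIRST[A]={a,b}  FIRST[B]={a,b}  FIRST[C]={a,b}
iter 2:
  A via A→S C: +{c}
  FIRST[S]={a,b,c}  FIRST[A]={a,b,c}  FIRST[B]={a,b}  FIRST[C]={a,b}
iter 3: (stable)
  FIRST[S]={a,b,c}  FIRST[A]={a,b,c}  FIRST[B]={a,b}  FIRST[C]={a,b}

FIRST(C) = ["a", "b"]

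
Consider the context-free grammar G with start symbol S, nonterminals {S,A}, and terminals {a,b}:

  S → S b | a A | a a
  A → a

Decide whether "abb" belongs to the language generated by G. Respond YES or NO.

CNF form of G:
  S -> S T0 | T1 A | T1 T1
  A -> a
  T0 -> b
  T1 -> a

CYK fill:
  [0..0]={A,T1}  "a"  orig:{A}
  [1..1]={T0}  "b"  orig:{}
  [2..2]={T0}  "b"  orig:{}
  [0..1]=∅  "ab"
  [1..2]=∅  "bb"
  [0..2]=∅  "abb"

S ∉ T[0,2] ⇒ NO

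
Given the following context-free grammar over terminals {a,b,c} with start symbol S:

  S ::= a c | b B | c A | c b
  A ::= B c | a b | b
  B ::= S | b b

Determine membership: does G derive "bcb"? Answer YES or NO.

Convert to CNF:
  S -> T0 A | T0 T2 | T1 T0 | T2 B
  A -> B T0 | T1 T2 | b
  B -> T0 A | T0 T2 | T1 T0 | T2 B | T2 T2
  T0 -> c
  T1 -> a
  T2 -> b

Fill CYK table bottom-up:
  T[0,0] 'b' = {A,T2}  orig:{A}
  T[1,1] 'c' = {T0}  orig:{}
  T[2,2] 'b' = {A,T2}  orig:{A}
  T[0,1] 'bc' = ∅
  T[1,2] 'cb' = {B,S}
  T[0,2] 'bcb' = {B,S}

S ∈ T[0,2] ⇒ YES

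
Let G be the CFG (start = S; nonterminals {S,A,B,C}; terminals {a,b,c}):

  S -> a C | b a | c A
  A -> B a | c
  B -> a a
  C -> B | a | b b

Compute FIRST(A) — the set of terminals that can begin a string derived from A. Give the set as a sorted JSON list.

FIRST iteration:
round 1:
  A via A→c: +{c}
  B via B→a a: +{a}
  C via C→B: +{a}
  C via C→b b: +{b}
  S via S→a C: +{a}
  S via S→b a: +{b}
  S via S→c A: +{c}
  FIRST[S]={a,b,c}  FIRST[A]={c}  FIRST[B]={a}  FIRST[C]={a,b}
round 2:
  A via A→B a: +{a}
  FIRST[S]={a,b,c}  FIRST[A]={a,c}  FIRST[B]={a}  FIRST[C]={a,b}
round 3: (no change)
  FIRST[S]={a,b,c}  FIRST[A]={a,c}  FIRST[B]={a}  FIRST[C]={a,b}

FIRST(A) = ["a", "c"]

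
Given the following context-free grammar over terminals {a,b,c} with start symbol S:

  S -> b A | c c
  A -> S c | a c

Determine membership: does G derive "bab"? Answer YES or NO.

CNF form of G:
  S -> T0 T0 | T2 A
  A -> S T0 | T1 T0
  T0 -> c
  T1 -> a
  T2 -> b

Fill CYK table bottom-up:
  cell(0,0) b: {T2}  orig:{}
  cell(1,1) a: {T1}  orig:{}
  cell(2,2) b: {T2}  orig:{}
  cell(0,1) ba: ∅
  cell(1,2) ab: ∅
  cell(0,2) bab: ∅

S ∉ T[0,2] ⇒ NO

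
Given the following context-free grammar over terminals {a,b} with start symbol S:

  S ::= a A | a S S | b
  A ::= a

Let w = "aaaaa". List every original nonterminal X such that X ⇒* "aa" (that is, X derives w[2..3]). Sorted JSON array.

Convert to CNF:
  S -> T0 A | T0 X1 | b
  A -> a
  T0 -> a
  X1 -> S S

CYK fill — only the sub-triangle for w[2..3]:
  [2..2]={A,T0}  "a"  orig:{A}
  [3..3]={A,T0}  "a"  orig:{A}
  [2..3]={S}  "aa"

Original NTs in T[2,3] deriving "aa": ["S"]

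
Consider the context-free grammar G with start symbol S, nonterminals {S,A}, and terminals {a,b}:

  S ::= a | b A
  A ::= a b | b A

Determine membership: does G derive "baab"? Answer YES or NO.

Convert to CNF:
  S -> T1 A | a
  A -> T0 T1 | T1 A
  T0 -> a
  T1 -> b

Fill CYK table bottom-up:
  cell(0,0) b: {T1}  orig:{}
  cell(1,1) a: {S,T0}  orig:{S}
  cell(2,2) a: {S,T0}  orig:{S}
  cell(3,3) b: {T1}  orig:{}
  cell(0,1) ba: ∅
  cell(1,2) aa: ∅
  cell(2,3) ab: {A}
  cell(0,2) baa: ∅
  cell(1,3) aab: ∅
  cell(0,3) baab: ∅

S ∉ T[0,3] ⇒ NO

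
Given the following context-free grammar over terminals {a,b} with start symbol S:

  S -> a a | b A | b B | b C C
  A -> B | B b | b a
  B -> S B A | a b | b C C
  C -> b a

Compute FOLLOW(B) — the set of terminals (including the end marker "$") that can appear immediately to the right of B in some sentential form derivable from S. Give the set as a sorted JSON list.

FIRST sets, iterate to fixpoint:
iter 1:
  A via A→b a: +{b}
  B via B→a b: +{a}
  B via B→b C C: +{b}
  C via C→b a: +{b}
  S via S→a a: +{a}
  S via S→b A: +{b}
  FIRST(S)={a,b}  FIRST(A)={b}  FIRST(B)={a,b}  FIRST(C)={b}
iter 2:
  A via A→B: +{a}
  FIRST(S)={a,b}  FIRST(A)={a,b}  FIRST(B)={a,b}  FIRST(C)={b}
iter 3: done
  FIRST(S)={a,b}  FIRST(A)={a,b}  FIRST(B)={a,b}  FIRST(C)={b}

Compute FOLLOW by fixpoint:
seed FOLLOW(S) with $
iter 1:
  A→B b: FOLLOW(B) ⊇ FIRST(b) = {b}; new: +{b}
  B→S B A: FOLLOW(S) ⊇ FIRST(B) = {a,b}; new: +{a,b}
  B→S B A: FOLLOW(B) ⊇ FIRST(A) = {a,b}; new: +{a}
  B→S B A: FOLLOW(A) ⊇ FOLLOW(B) ⊇ {a,b}; new: +{a,b}
  B→b C C: FOLLOW(C) ⊇ FIRST(C) = {b}; new: +{b}
  B→b C C: FOLLOW(C) ⊇ FOLLOW(B) ⊇ {a,b}; new: +{a}
  S→b A: FOLLOW(A) ⊇ FOLLOW(S) ⊇ {$,a,b}; new: +{$}
  S→b B: FOLLOW(B) ⊇ FOLLOW(S) ⊇ {$,a,b}; new: +{$}
  S→b C C: FOLLOW(C) ⊇ FOLLOW(S) ⊇ {$,a,b}; new: +{$}
  FOLLOW(S)={$,a,b}  FOLLOW(A)={$,a,b}  FOLLOW(B)={$,a,b}  FOLLOW(C)={$,a,b}
iter 2: (stable)
  FOLLOW(S)={$,a,b}  FOLLOW(A)={$,a,b}  FOLLOW(B)={$,a,b}  FOLLOW(C)={$,a,b}

FOLLOW(B) = ["$", "a", "b"]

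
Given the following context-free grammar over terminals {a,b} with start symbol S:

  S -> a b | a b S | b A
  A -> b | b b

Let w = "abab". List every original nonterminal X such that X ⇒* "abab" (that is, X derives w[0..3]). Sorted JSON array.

Convert to CNF:
  S -> T0 A | T1 T0 | T1 X2
  A -> T0 T0 | b
  T0 -> b
  T1 -> a
  X2 -> T0 S

Fill CYK table bottom-up, restricted to cells inside w[0..3]:
  T[0,0] 'a' = {T1}  orig:{}
  T[1,1] 'b' = {A,T0}  orig:{A}
  T[2,2] 'a' = {T1}  orig:{}
  T[3,3] 'b' = {A,T0}  orig:{A}
  T[0,1] 'ab' = {S}
  T[1,2] 'ba' = ∅
  T[2,3] 'ab' = {S}
  T[0,2] 'aba' = ∅
  T[1,3] 'bab' = {X2}  orig:{}
  T[0,3] 'abab' = {S}

Original NTs in T[0,3] deriving "abab": ["S"]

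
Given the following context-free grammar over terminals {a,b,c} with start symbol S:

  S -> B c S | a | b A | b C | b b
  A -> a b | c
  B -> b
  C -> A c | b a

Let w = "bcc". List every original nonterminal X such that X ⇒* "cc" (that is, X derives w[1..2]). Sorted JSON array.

Convert to CNF:
  S -> B X3 | T1 A | T1 C | T1 T1 | a
  A -> T0 T1 | c
  B -> b
  C -> A T2 | T1 T0
  T0 -> a
  T1 -> b
  T2 -> c
  X3 -> T2 S

CYK fill — only the sub-triangle for w[1..2]:
  [1..1]={A,T2}  "c"  orig:{A}
  [2..2]={A,T2}  "c"  orig:{A}
  [1..2]={C}  "cc"

Original NTs in T[1,2] deriving "cc": ["C"]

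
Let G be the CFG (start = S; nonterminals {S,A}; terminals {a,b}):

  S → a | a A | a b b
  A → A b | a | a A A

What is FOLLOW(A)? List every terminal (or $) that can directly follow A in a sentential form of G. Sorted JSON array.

FIRST sets, iterate to fixpoint:
pass 1:
  A via A→a: +{a}
  S via S→a: +{a}
  S: {a}  A: {a}
pass 2: — fixpoint
  S: {a}  A: {a}

FOLLOW iteration:
initialize: $ ∈ FOLLOW(S)
round 1:
  A→A b: FOLLOW(A) ⊇ FIRST(b) = {b}; new: +{b}
  A→a A A: FOLLOW(A) ⊇ FIRST(A) = {a}; new: +{a}
  S→a A: FOLLOW(A) ⊇ FOLLOW(S) ⊇ {$}; new: +{$}
  FOLLOW[S]={$}  FOLLOW[A]={$,a,b}
round 2: (no change)
  FOLLOW[S]={$}  FOLLOW[A]={$,a,b}

FOLLOW(A) = ["$", "a", "b"]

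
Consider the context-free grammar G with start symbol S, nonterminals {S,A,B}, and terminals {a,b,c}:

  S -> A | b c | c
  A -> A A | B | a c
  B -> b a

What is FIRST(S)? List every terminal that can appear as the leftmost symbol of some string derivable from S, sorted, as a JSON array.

FIRST sets, iterate to fixpoint:
round 1:
  A via A→a c: +{a}
  B via B→b a: +{b}
  S via S→A: +{a}
  S via S→b c: +{b}
  S via S→c: +{c}
  S: {a,b,c}  A: {a}  B: {b}
round 2:
  A via A→B: +{b}
  S: {a,b,c}  A: {a,b}  B: {b}
round 3: (stable)
  S: {a,b,c}  A: {a,b}  B: {b}

FIRST(S) = ["a", "b", "c"]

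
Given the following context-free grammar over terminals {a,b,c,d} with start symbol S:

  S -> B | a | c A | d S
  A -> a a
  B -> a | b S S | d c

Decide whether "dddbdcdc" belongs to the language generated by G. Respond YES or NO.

Convert to CNF:
  S -> T1 X5 | T2 S | T2 T3 | T3 A | a
  A -> T0 T0
  B -> T1 X4 | T2 T3 | a
  T0 -> a
  T1 -> b
  T2 -> d
  T3 -> c
  X4 -> S S
  X5 -> S S

CYK table (by increasing span):
  T[0,0] 'd' = {T2}  orig:{}
  T[1,1] 'd' = {T2}  orig:{}
  T[2,2] 'd' = {T2}  orig:{}
  T[3,3] 'b' = {T1}  orig:{}
  T[4,4] 'd' = {T2}  orig:{}
  T[5,5] 'c' = {T3}  orig:{}
  T[6,6] 'd' = {T2}  orig:{}
  T[7,7] 'c' = {T3}  orig:{}
  T[0,1] 'dd' = ∅
  T[1,2] 'dd' = ∅
  T[2,3] 'db' = ∅
  T[3,4] 'bd' = ∅
  T[4,5] 'dc' = {B,S}
  T[5,6] 'cd' = ∅
  T[6,7] 'dc' = {B,S}
  T[0,2] 'ddd' = ∅
  T[1,3] 'ddb' = ∅
  T[2,4] 'dbd' = ∅
  T[3,5] 'bdc' = ∅
  T[4,6] 'dcd' = ∅
  T[5,7] 'cdc' = ∅
  T[0,3] 'dddb' = ∅
  T[1,4] 'ddbd' = ∅
  T[2,5] 'dbdc' = ∅
  T[3,6] 'bdcd' = ∅
  T[4,7] 'dcdc' = {X4,X5}  orig:{}
  T[0,4] 'dddbd' = ∅
  T[1,5] 'ddbdc' = ∅
  T[2,6] 'dbdcd' = ∅
  T[3,7] 'bdcdc' = {B,S}
  T[0,5] 'dddbdc' = ∅
  T[1,6] 'ddbdcd' = ∅
  T[2,7] 'dbdcdc' = {S}
  T[0,6] 'dddbdcd' = ∅
  T[1,7] 'ddbdcdc' = {S}
  T[0,7] 'dddbdcdc' = {S}

S ∈ T[0,7] ⇒ YES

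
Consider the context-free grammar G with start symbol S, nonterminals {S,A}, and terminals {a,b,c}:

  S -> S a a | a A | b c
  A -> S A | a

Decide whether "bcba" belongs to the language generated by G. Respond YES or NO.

Convert to CNF:
  S -> S X3 | T0 A | T1 T2
  A -> S A | a
  T0 -> a
  T1 -> b
  T2 -> c
  X3 -> T0 T0

CYK table (by increasing span):
  [0..0]={T1}  "b"  orig:{}
  [1..1]={T2}  "c"  orig:{}
  [2..2]={T1}  "b"  orig:{}
  [3..3]={A,T0}  "a"  orig:{A}
  [0..1]={S}  "bc"
  [1..2]=∅  "cb"
  [2..3]=∅  "ba"
  [0..2]=∅  "bcb"
  [1..3]=∅  "cba"
  [0..3]=∅  "bcba"

S ∉ T[0,3] ⇒ NO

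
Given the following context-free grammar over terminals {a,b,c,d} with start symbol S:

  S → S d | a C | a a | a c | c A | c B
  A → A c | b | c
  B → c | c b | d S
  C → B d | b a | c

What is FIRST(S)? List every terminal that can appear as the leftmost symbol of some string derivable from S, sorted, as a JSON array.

FIRST sets, iterate to fixpoint:
[1]
  A via A→b: +{b}
  A via A→c: +{c}
  B via B→c: +{c}
  B via B→d S: +{d}
  C via C→B d: +{c,d}
  C via C→b a: +{b}
  S via S→a C: +{a}
  S via S→c A: +{c}
  S: {a,c}  A: {b,c}  B: {c,d}  C: {b,c,d}
[2] done
  S: {a,c}  A: {b,c}  B: {c,d}  C: {b,c,d}

FIRST(S) = ["a", "c"]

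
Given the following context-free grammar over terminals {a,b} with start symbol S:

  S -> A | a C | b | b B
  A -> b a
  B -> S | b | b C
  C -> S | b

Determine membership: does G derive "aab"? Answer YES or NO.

CNF form of G:
  S -> T0 B | T0 T1 | T1 C | b
  A -> T0 T1
  B -> T0 B | T0 C | T0 T1 | T1 C | b
  C -> T0 B | T0 T1 | T1 C | b
  T0 -> b
  T1 -> a

CYK fill:
  cell(0,0) a: {T1}  orig:{}
  cell(1,1) a: {T1}  orig:{}
  cell(2,2) b: {B,C,S,T0}  orig:{B,C,S}
  cell(0,1) aa: ∅
  cell(1,2) ab: {B,C,S}
  cell(0,2) aab: {B,C,S}

S ∈ T[0,2] ⇒ YES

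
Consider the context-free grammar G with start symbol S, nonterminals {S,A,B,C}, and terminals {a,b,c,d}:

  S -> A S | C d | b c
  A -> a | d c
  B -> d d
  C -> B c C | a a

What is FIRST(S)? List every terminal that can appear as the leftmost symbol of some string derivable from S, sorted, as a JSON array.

FIRST sets, iterate to fixpoint:
[1]
  A via A→a: +{a}
  A via A→d c: +{d}
  B via B→d d: +{d}
  C via C→B c C: +{d}
  C via C→a a: +{a}
  S via S→A S: +{a,d}
  S via S→b c: +{b}
  FIRST[S]={a,b,d}  FIRST[A]={a,d}  FIRST[B]={d}  FIRST[C]={a,d}
[2] (stable)
  FIRST[S]={a,b,d}  FIRST[A]={a,d}  FIRST[B]={d}  FIRST[C]={a,d}

FIRST(S) = ["a", "b", "d"]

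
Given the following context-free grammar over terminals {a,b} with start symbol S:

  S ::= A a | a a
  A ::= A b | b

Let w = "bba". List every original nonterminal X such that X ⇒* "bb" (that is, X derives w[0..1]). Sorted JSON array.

Convert to CNF:
  S -> A T1 | T1 T1
  A -> A T0 | b
  T0 -> b
  T1 -> a

Fill CYK table bottom-up, restricted to cells inside w[0..1]:
  cell(0,0) b: {A,T0}  orig:{A}
  cell(1,1) b: {A,T0}  orig:{A}
  cell(0,1) bb: {A}

Original NTs in T[0,1] deriving "bb": ["A"]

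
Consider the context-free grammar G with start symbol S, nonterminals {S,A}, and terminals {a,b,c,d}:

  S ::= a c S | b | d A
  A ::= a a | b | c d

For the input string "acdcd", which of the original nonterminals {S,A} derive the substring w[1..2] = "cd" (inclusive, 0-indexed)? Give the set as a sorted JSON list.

CNF form of G:
  S -> T0 X3 | T2 A | b
  A -> T0 T0 | T1 T2 | b
  T0 -> a
  T1 -> c
  T2 -> d
  X3 -> T1 S

CYK fill (cells [i..j] with 1 ≤ i ≤ j ≤ 2 only):
  cell(1,1) c: {T1}  orig:{}
  cell(2,2) d: {T2}  orig:{}
  cell(1,2) cd: {A}

Original NTs in T[1,2] deriving "cd": ["A"]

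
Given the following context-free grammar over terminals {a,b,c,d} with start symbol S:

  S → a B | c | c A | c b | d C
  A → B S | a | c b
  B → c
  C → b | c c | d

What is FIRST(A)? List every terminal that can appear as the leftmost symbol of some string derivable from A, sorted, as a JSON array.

FIRST iteration:
[1]
  A via A→a: +{a}
  A via A→c b: +{c}
  B via B→c: +{c}
  C via C→b: +{b}
  C via C→c c: +{c}
  C via C→d: +{d}
  S via S→a B: +{a}
  S via S→c: +{c}
  S via S→d C: +{d}
  S: {a,c,d}  A: {a,c}  B: {c}  C: {b,c,d}
[2] done
  S: {a,c,d}  A: {a,c}  B: {c}  C: {b,c,d}

FIRST(A) = ["a", "c"]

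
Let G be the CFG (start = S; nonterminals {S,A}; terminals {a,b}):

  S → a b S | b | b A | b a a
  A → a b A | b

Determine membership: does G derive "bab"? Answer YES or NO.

CNF form of G:
  S -> T0 X3 | T1 A | T1 X4 | b
  A -> T0 X2 | b
  T0 -> a
  T1 -> b
  X2 -> T1 A
  X3 -> T1 S
  X4 -> T0 T0

CYK table (by increasing span):
  [0..0]={A,S,T1}  "b"  orig:{A,S}
  [1..1]={T0}  "a"  orig:{}
  [2..2]={A,S,T1}  "b"  orig:{A,S}
  [0..1]=∅  "ba"
  [1..2]=∅  "ab"
  [0..2]=∅  "bab"

S ∉ T[0,2] ⇒ NO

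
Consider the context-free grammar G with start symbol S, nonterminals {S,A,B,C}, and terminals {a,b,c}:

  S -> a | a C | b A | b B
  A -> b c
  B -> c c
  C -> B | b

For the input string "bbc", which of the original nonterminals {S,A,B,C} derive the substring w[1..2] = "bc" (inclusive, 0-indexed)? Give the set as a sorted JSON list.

Convert to CNF:
  S -> T0 A | T0 B | T2 C | a
  A -> T0 T1
  B -> T1 T1
  C -> T1 T1 | b
  T0 -> b
  T1 -> c
  T2 -> a

Fill CYK table bottom-up — only the sub-triangle for w[1..2]:
  [1..1]={C,T0}  "b"  orig:{C}
  [2..2]={T1}  "c"  orig:{}
  [1..2]={A}  "bc"

Original NTs in T[1,2] deriving "bc": ["A"]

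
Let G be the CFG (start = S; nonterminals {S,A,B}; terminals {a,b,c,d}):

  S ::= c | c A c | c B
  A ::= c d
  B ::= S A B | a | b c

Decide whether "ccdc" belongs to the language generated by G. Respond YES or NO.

CNF form of G:
  S -> T0 B | T0 X4 | c
  A -> T0 T1
  B -> S X3 | T2 T0 | a
  T0 -> c
  T1 -> d
  T2 -> b
  X3 -> A B
  X4 -> A T0

Fill CYK table bottom-up:
  [0..0]={S,T0}  "c"  orig:{S}
  [1..1]={S,T0}  "c"  orig:{S}
  [2..2]={T1}  "d"  orig:{}
  [3..3]={S,T0}  "c"  orig:{S}
  [0..1]=∅  "cc"
  [1..2]={A}  "cd"
  [2..3]=∅  "dc"
  [0..2]=∅  "ccd"
  [1..3]={X4}  "cdc"  orig:{}
  [0..3]={S}  "ccdc"

S ∈ T[0,3] ⇒ YES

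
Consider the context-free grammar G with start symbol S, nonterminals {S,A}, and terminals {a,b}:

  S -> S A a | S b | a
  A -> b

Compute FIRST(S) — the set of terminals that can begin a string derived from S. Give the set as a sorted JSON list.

FIRST iteration:
pass 1:
  A via A→b: +{b}
  S via S→a: +{a}
  FIRST[S]={a}  FIRST[A]={b}
pass 2: done
  FIRST[S]={a}  FIRST[A]={b}

FIRST(S) = ["a"]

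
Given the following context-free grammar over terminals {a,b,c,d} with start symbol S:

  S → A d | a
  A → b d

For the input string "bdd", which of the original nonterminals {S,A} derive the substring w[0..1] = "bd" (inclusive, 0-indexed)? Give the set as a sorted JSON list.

Convert to CNF:
  S -> A T1 | a
  A -> T0 T1
  T0 -> b
  T1 -> d

CYK table (by increasing span), restricted to cells inside w[0..1]:
  T[0,0] 'b' = {T0}  orig:{}
  T[1,1] 'd' = {T1}  orig:{}
  T[0,1] 'bd' = {A}

Original NTs in T[0,1] deriving "bd": ["A"]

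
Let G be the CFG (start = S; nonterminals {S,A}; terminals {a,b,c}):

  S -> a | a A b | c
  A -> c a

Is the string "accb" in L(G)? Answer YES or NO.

CNF form of G:
  S -> T1 X3 | a | c
  A -> T0 T1
  T0 -> c
  T1 -> a
  T2 -> b
  X3 -> A T2

CYK table (by increasing span):
  T[0,0] 'a' = {S,T1}  orig:{S}
  T[1,1] 'c' = {S,T0}  orig:{S}
  T[2,2] 'c' = {S,T0}  orig:{S}
  T[3,3] 'b' = {T2}  orig:{}
  T[0,1] 'ac' = ∅
  T[1,2] 'cc' = ∅
  T[2,3] 'cb' = ∅
  T[0,2] 'acc' = ∅
  T[1,3] 'ccb' = ∅
  T[0,3] 'accb' = ∅

S ∉ T[0,3] ⇒ NO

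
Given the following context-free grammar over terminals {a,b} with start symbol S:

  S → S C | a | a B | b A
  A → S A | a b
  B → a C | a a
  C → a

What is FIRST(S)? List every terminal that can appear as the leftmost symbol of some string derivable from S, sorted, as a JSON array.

Compute FIRST by fixpoint:
iter 1:
  A via A→a b: +{a}
  B via B→a C: +{a}
  C via C→a: +{a}
  S via S→a: +{a}
  S via S→b A: +{b}
  FIRST(S)={a,b}  FIRST(A)={a}  FIRST(B)={a}  FIRST(C)={a}
iter 2:
  A via A→S A: +{b}
  FIRST(S)={a,b}  FIRST(A)={a,b}  FIRST(B)={a}  FIRST(C)={a}
iter 3: (no change)
  FIRST(S)={a,b}  FIRST(A)={a,b}  FIRST(B)={a}  FIRST(C)={a}

FIRST(S) = ["a", "b"]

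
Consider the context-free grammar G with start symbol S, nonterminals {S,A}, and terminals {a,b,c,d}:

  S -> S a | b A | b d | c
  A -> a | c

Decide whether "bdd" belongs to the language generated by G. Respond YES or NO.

Convert to CNF:
  S -> S T0 | T1 A | T1 T2 | c
  A -> a | c
  T0 -> a
  T1 -> b
  T2 -> d

CYK fill:
  T[0,0] 'b' = {T1}  orig:{}
  T[1,1] 'd' = {T2}  orig:{}
  T[2,2] 'd' = {T2}  orig:{}
  T[0,1] 'bd' = {S}
  T[1,2] 'dd' = ∅
  T[0,2] 'bdd' = ∅

S ∉ T[0,2] ⇒ NO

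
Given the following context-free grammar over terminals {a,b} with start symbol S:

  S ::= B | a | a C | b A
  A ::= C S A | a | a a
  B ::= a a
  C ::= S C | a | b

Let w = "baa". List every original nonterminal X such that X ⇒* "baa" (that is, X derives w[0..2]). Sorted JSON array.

Convert to CNF:
  S -> T0 C | T0 T0 | T1 A | a
  A -> C X2 | T0 T0 | a
  B -> T0 T0
  C -> S C | a | b
  T0 -> a
  T1 -> b
  X2 -> S A

CYK table (by increasing span) — only the sub-triangle for w[0..2]:
  cell(0,0) b: {C,T1}  orig:{C}
  cell(1,1) a: {A,C,S,T0}  orig:{A,C,S}
  cell(2,2) a: {A,C,S,T0}  orig:{A,C,S}
  cell(0,1) ba: {S}
  cell(1,2) aa: {A,B,C,S,X2}  orig:{A,B,C,S}
  cell(0,2) baa: {A,C,S,X2}  orig:{A,C,S}

Original NTs in T[0,2] deriving "baa": ["A", "C", "S"]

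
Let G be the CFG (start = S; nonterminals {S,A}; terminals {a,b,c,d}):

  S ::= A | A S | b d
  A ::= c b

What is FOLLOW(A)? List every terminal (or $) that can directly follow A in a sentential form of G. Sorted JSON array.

FIRST sets, iterate to fixpoint:
round 1:
  A via A→c b: +{c}
  S via S→A: +{c}
  S via S→b d: +{b}
  FIRST(S)={b,c}  FIRST(A)={c}
round 2: (no change)
  FIRST(S)={b,c}  FIRST(A)={c}

FOLLOW iteration:
FOLLOW(S) := {$}
pass 1:
  S→A: FOLLOW(A) ⊇ FOLLOW(S) ⊇ {$}; new: +{$}
  S→A S: FOLLOW(A) ⊇ FIRST(S) = {b,c}; new: +{b,c}
  S: {$}  A: {$,b,c}
pass 2: (no change)
  S: {$}  A: {$,b,c}

FOLLOW(A) = ["$", "b", "c"]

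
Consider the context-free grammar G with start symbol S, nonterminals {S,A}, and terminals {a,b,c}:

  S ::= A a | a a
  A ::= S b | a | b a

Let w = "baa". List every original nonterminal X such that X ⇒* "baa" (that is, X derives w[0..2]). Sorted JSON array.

CNF form of G:
  S -> A T1 | T1 T1
  A -> S T0 | T0 T1 | a
  T0 -> b
  T1 -> a

CYK table (by increasing span), restricted to cells inside w[0..2]:
  cell(0,0) b: {T0}  orig:{}
  cell(1,1) a: {A,T1}  orig:{A}
  cell(2,2) a: {A,T1}  orig:{A}
  cell(0,1) ba: {A}
  cell(1,2) aa: {S}
  cell(0,2) baa: {S}

Original NTs in T[0,2] deriving "baa": ["S"]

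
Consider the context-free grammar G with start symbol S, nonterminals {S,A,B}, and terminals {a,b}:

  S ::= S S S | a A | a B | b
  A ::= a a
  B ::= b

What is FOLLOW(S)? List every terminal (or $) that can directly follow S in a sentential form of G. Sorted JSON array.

Compute FIRST by fixpoint:
pass 1:
  A via A→a a: +{a}
  B via B→b: +{b}
  S via S→a A: +{a}
  S via S→b: +{b}
  S: {a,b}  A: {a}  B: {b}
pass 2: done
  S: {a,b}  A: {a}  B: {b}

FOLLOW iteration:
seed FOLLOW(S) with $
iter 1:
  S→S S S: FOLLOW(S) ⊇ FIRST(S) = {a,b}; new: +{a,b}
  S→a A: FOLLOW(A) ⊇ FOLLOW(S) ⊇ {$,a,b}; new: +{$,a,b}
  S→a B: FOLLOW(B) ⊇ FOLLOW(S) ⊇ {$,a,b}; new: +{$,a,b}
  FOLLOW[S]={$,a,b}  FOLLOW[A]={$,a,b}  FOLLOW[B]={$,a,b}
iter 2: — fixpoint
  FOLLOW[S]={$,a,b}  FOLLOW[A]={$,a,b}  FOLLOW[B]={$,a,b}

FOLLOW(S) = ["$", "a", "b"]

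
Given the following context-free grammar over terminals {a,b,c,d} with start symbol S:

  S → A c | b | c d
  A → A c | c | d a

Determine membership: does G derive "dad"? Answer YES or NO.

Convert to CNF:
  S -> A T0 | T0 T1 | b
  A -> A T0 | T1 T2 | c
  T0 -> c
  T1 -> d
  T2 -> a

CYK fill:
  cell(0,0) d: {T1}  orig:{}
  cell(1,1) a: {T2}  orig:{}
  cell(2,2) d: {T1}  orig:{}
  cell(0,1) da: {A}
  cell(1,2) ad: ∅
  cell(0,2) dad: ∅

S ∉ T[0,2] ⇒ NO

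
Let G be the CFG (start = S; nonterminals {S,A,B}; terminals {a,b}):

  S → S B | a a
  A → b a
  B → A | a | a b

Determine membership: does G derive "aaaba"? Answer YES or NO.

Convert to CNF:
  S -> S B | T1 T1
  A -> T0 T1
  B -> T0 T1 | T1 T0 | a
  T0 -> b
  T1 -> a

Fill CYK table bottom-up:
  T[0,0] 'a' = {B,T1}  orig:{B}
  T[1,1] 'a' = {B,T1}  orig:{B}
  T[2,2] 'a' = {B,T1}  orig:{B}
  T[3,3] 'b' = {T0}  orig:{}
  T[4,4] 'a' = {B,T1}  orig:{B}
  T[0,1] 'aa' = {S}
  T[1,2] 'aa' = {S}
  T[2,3] 'ab' = {B}
  T[3,4] 'ba' = {A,B}
  T[0,2] 'aaa' = {S}
  T[1,3] 'aab' = ∅
  T[2,4] 'aba' = ∅
  T[0,3] 'aaab' = {S}
  T[1,4] 'aaba' = {S}
  T[0,4] 'aaaba' = {S}

S ∈ T[0,4] ⇒ YES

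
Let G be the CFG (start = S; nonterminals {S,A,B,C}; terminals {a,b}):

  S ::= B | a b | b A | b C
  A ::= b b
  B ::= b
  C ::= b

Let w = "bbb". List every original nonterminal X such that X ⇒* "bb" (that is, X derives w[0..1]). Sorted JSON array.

CNF form of G:
  S -> T0 A | T0 C | T1 T0 | b
  A -> T0 T0
  B -> b
  C -> b
  T0 -> b
  T1 -> a

CYK table (by increasing span), restricted to cells inside w[0..1]:
  T[0,0] 'b' = {B,C,S,T0}  orig:{B,C,S}
  T[1,1] 'b' = {B,C,S,T0}  orig:{B,C,S}
  T[0,1] 'bb' = {A,S}

Original NTs in T[0,1] deriving "bb": ["A", "S"]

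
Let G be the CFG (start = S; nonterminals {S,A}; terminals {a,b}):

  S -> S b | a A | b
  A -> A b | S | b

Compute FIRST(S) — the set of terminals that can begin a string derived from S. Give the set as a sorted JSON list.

FIRST iteration:
round 1:
  A via A→b: +{b}
  S via S→a A: +{a}
  S via S→b: +{b}
  S: {a,b}  A: {b}
round 2:
  A via A→S: +{a}
  S: {a,b}  A: {a,b}
round 3: (no change)
  S: {a,b}  A: {a,b}

FIRST(S) = ["a", "b"]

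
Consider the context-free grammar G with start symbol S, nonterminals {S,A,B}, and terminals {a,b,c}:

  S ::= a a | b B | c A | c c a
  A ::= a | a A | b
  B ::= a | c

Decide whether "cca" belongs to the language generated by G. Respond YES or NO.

CNF form of G:
  S -> T0 T0 | T1 B | T2 A | T2 X3
  A -> T0 A | a | b
  B -> a | c
  T0 -> a
  T1 -> b
  T2 -> c
  X3 -> T2 T0

CYK fill:
  cell(0,0) c: {B,T2}  orig:{B}
  cell(1,1) c: {B,T2}  orig:{B}
  cell(2,2) a: {A,B,T0}  orig:{A,B}
  cell(0,1) cc: ∅
  cell(1,2) ca: {S,X3}  orig:{S}
  cell(0,2) cca: {S}

S ∈ T[0,2] ⇒ YES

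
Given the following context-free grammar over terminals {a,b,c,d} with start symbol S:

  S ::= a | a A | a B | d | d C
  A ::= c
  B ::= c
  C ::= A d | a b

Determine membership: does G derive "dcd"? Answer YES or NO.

Convert to CNF:
  S -> T0 C | T1 A | T1 B | a | d
  A -> c
  B -> c
  C -> A T0 | T1 T2
  T0 -> d
  T1 -> a
  T2 -> b

CYK table (by increasing span):
  T[0,0] 'd' = {S,T0}  orig:{S}
  T[1,1] 'c' = {A,B}
  T[2,2] 'd' = {S,T0}  orig:{S}
  T[0,1] 'dc' = ∅
  T[1,2] 'cd' = {C}
  T[0,2] 'dcd' = {S}

S ∈ T[0,2] ⇒ YES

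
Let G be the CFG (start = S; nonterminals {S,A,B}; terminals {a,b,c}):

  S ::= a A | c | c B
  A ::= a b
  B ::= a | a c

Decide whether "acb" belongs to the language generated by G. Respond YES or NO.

Convert to CNF:
  S -> T0 A | T2 B | c
  A -> T0 T1
  B -> T0 T2 | a
  T0 -> a
  T1 -> b
  T2 -> c

CYK fill:
  cell(0,0) a: {B,T0}  orig:{B}
  cell(1,1) c: {S,T2}  orig:{S}
  cell(2,2) b: {T1}  orig:{}
  cell(0,1) ac: {B}
  cell(1,2) cb: ∅
  cell(0,2) acb: ∅

S ∉ T[0,2] ⇒ NO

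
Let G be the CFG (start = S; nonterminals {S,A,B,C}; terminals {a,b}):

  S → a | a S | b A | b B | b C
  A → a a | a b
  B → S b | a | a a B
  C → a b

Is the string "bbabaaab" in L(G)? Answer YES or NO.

Convert to CNF:
  S -> T0 S | T1 A | T1 B | T1 C | a
  A -> T0 T0 | T0 T1
  B -> S T1 | T0 X2 | a
  C -> T0 T1
  T0 -> a
  T1 -> b
  X2 -> T0 B

CYK fill:
  [0..0]={T1}  "b"  orig:{}
  [1..1]={T1}  "b"  orig:{}
  [2..2]={B,S,T0}  "a"  orig:{B,S}
  [3..3]={T1}  "b"  orig:{}
  [4..4]={B,S,T0}  "a"  orig:{B,S}
  [5..5]={B,S,T0}  "a"  orig:{B,S}
  [6..6]={B,S,T0}  "a"  orig:{B,S}
  [7..7]={T1}  "b"  orig:{}
  [0..1]=∅  "bb"
  [1..2]={S}  "ba"
  [2..3]={A,B,C}  "ab"
  [3..4]={S}  "ba"
  [4..5]={A,S,X2}  "aa"  orig:{A,S}
  [5..6]={A,S,X2}  "aa"  orig:{A,S}
  [6..7]={A,B,C}  "ab"
  [0..2]=∅  "bba"
  [1..3]={B,S}  "bab"
  [2..4]={S}  "aba"
  [3..5]={S}  "baa"
  [4..6]={B,S}  "aaa"
  [5..7]={B,X2}  "aab"  orig:{B}
  [0..3]={S}  "bbab"
  [1..4]=∅  "baba"
  [2..5]={S}  "abaa"
  [3..6]={S}  "baaa"
  [4..7]={B,X2}  "aaab"  orig:{B}
  [0..4]=∅  "bbaba"
  [1..5]=∅  "babaa"
  [2..6]={S}  "abaaa"
  [3..7]={B,S}  "baaab"
  [0..5]=∅  "bbabaa"
  [1..6]=∅  "babaaa"
  [2..7]={B,S,X2}  "abaaab"  orig:{B,S}
  [0..6]=∅  "bbabaaa"
  [1..7]={S}  "babaaab"
  [0..7]=∅  "bbabaaab"

S ∉ T[0,7] ⇒ NO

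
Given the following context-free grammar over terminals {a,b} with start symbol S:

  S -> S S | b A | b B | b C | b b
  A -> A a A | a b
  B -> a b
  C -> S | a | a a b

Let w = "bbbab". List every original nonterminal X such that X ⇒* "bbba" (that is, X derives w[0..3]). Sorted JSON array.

CNF form of G:
  S -> S S | T1 A | T1 B | T1 C | T1 T1
  A -> A X2 | T0 T1
  B -> T0 T1
  C -> S S | T0 X3 | T1 A | T1 B | T1 C | T1 T1 | a
  T0 -> a
  T1 -> b
  X2 -> T0 A
  X3 -> T0 T1

CYK fill — only the sub-triangle for w[0..3]:
  [0..0]={T1}  "b"  orig:{}
  [1..1]={T1}  "b"  orig:{}
  [2..2]={T1}  "b"  orig:{}
  [3..3]={C,T0}  "a"  orig:{C}
  [0..1]={C,S}  "bb"
  [1..2]={C,S}  "bb"
  [2..3]={C,S}  "ba"
  [0..2]={C,S}  "bbb"
  [1..3]={C,S}  "bba"
  [0..3]={C,S}  "bbba"

Original NTs in T[0,3] deriving "bbba": ["C", "S"]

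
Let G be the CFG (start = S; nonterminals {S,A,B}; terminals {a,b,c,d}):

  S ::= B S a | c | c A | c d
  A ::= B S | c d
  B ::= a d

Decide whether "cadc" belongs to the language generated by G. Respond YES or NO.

CNF form of G:
  S -> B X3 | T0 A | T0 T1 | c
  A -> B S | T0 T1
  B -> T2 T1
  T0 -> c
  T1 -> d
  T2 -> a
  X3 -> S T2

Fill CYK table bottom-up:
  [0..0]={S,T0}  "c"  orig:{S}
  [1..1]={T2}  "a"  orig:{}
  [2..2]={T1}  "d"  orig:{}
  [3..3]={S,T0}  "c"  orig:{S}
  [0..1]={X3}  "ca"  orig:{}
  [1..2]={B}  "ad"
  [2..3]=∅  "dc"
  [0..2]=∅  "cad"
  [1..3]={A}  "adc"
  [0..3]={S}  "cadc"

S ∈ T[0,3] ⇒ YES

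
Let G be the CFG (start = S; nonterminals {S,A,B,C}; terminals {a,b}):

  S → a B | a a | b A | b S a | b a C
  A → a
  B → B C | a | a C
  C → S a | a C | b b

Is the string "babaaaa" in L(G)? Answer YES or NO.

CNF form of G:
  S -> T0 B | T0 T0 | T1 A | T1 X2 | T1 X3
  A -> a
  B -> B C | T0 C | a
  C -> S T0 | T0 C | T1 T1
  T0 -> a
  T1 -> b
  X2 -> S T0
  X3 -> T0 C

Fill CYK table bottom-up:
  [0..0]={T1}  "b"  orig:{}
  [1..1]={A,B,T0}  "a"  orig:{A,B}
  [2..2]={T1}  "b"  orig:{}
  [3..3]={A,B,T0}  "a"  orig:{A,B}
  [4..4]={A,B,T0}  "a"  orig:{A,B}
  [5..5]={A,B,T0}  "a"  orig:{A,B}
  [6..6]={A,B,T0}  "a"  orig:{A,B}
  [0..1]={S}  "ba"
  [1..2]=∅  "ab"
  [2..3]={S}  "ba"
  [3..4]={S}  "aa"
  [4..5]={S}  "aa"
  [5..6]={S}  "aa"
  [0..2]=∅  "bab"
  [1..3]=∅  "aba"
  [2..4]={C,X2}  "baa"  orig:{C}
  [3..5]={C,X2}  "aaa"  orig:{C}
  [4..6]={C,X2}  "aaa"  orig:{C}
  [0..3]=∅  "baba"
  [1..4]={B,C,X3}  "abaa"  orig:{B,C}
  [2..5]={S}  "baaa"
  [3..6]={B,C,X3}  "aaaa"  orig:{B,C}
  [0..4]={S}  "babaa"
  [1..5]=∅  "abaaa"
  [2..6]={C,S,X2}  "baaaa"  orig:{C,S}
  [0..5]={C,X2}  "babaaa"  orig:{C}
  [1..6]={B,C,X3}  "abaaaa"  orig:{B,C}
  [0..6]={S}  "babaaaa"

S ∈ T[0,6] ⇒ YES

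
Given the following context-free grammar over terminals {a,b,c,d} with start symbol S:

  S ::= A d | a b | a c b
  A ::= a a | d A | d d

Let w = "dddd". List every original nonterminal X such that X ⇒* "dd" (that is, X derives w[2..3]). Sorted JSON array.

Convert to CNF:
  S -> A T1 | T0 T2 | T0 X4
  A -> T0 T0 | T1 A | T1 T1
  T0 -> a
  T1 -> d
  T2 -> b
  T3 -> c
  X4 -> T3 T2

Fill CYK table bottom-up, restricted to cells inside w[2..3]:
  cell(2,2) d: {T1}  orig:{}
  cell(3,3) d: {T1}  orig:{}
  cell(2,3) dd: {A}

Original NTs in T[2,3] deriving "dd": ["A"]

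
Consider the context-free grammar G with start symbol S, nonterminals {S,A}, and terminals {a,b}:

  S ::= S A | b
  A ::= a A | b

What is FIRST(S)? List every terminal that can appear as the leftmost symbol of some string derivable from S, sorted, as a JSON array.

FIRST sets, iterate to fixpoint:
iter 1:
  A via A→a A: +{a}
  A via A→b: +{b}
  S via S→b: +{b}
  S: {b}  A: {a,b}
iter 2: — fixpoint
  S: {b}  A: {a,b}

FIRST(S) = ["b"]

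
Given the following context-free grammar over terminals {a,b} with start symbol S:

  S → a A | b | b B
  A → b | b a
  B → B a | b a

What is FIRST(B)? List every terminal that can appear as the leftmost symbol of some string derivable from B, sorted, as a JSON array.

FIRST sets, iterate to fixpoint:
round 1:
  A via A→b: +{b}
  B via B→b a: +{b}
  S via S→a A: +{a}
  S via S→b: +{b}
  FIRST[S]={a,b}  FIRST[A]={b}  FIRST[B]={b}
round 2: — fixpoint
  FIRST[S]={a,b}  FIRST[A]={b}  FIRST[B]={b}

FIRST(B) = ["b"]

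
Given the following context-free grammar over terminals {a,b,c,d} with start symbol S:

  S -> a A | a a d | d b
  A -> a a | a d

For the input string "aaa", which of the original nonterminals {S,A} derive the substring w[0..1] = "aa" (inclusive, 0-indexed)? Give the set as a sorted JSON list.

CNF form of G:
  S -> T0 A | T0 X3 | T1 T2
  A -> T0 T0 | T0 T1
  T0 -> a
  T1 -> d
  T2 -> b
  X3 -> T0 T1

CYK fill (cells [i..j] with 0 ≤ i ≤ j ≤ 1 only):
  [0..0]={T0}  "a"  orig:{}
  [1..1]={T0}  "a"  orig:{}
  [0..1]={A}  "aa"

Original NTs in T[0,1] deriving "aa": ["A"]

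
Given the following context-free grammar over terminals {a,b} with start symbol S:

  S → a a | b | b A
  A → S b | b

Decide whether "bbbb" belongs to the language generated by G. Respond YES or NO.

Convert to CNF:
  S -> T0 A | T1 T1 | b
  A -> S T0 | b
  T0 -> b
  T1 -> a

CYK table (by increasing span):
  [0..0]={A,S,T0}  "b"  orig:{A,S}
  [1..1]={A,S,T0}  "b"  orig:{A,S}
  [2..2]={A,S,T0}  "b"  orig:{A,S}
  [3..3]={A,S,T0}  "b"  orig:{A,S}
  [0..1]={A,S}  "bb"
  [1..2]={A,S}  "bb"
  [2..3]={A,S}  "bb"
  [0..2]={A,S}  "bbb"
  [1..3]={A,S}  "bbb"
  [0..3]={A,S}  "bbbb"

S ∈ T[0,3] ⇒ YES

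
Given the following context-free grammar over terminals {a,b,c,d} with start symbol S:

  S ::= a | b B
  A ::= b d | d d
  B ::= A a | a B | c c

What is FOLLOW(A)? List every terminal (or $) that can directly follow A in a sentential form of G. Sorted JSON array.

Compute FIRST by fixpoint:
iter 1:
  A via A→b d: +{b}
  A via A→d d: +{d}
  B via B→A a: +{b,d}
  B via B→a B: +{a}
  B via B→c c: +{c}
  S via S→a: +{a}
  S via S→b B: +{b}
  S: {a,b}  A: {b,d}  B: {a,b,c,d}
iter 2: (stable)
  S: {a,b}  A: {b,d}  B: {a,b,c,d}

FOLLOW iteration:
initialize: $ ∈ FOLLOW(S)
round 1:
  B→A a: FOLLOW(A) ⊇ FIRST(a) = {a}; new: +{a}
  S→b B: FOLLOW(B) ⊇ FOLLOW(S) ⊇ {$}; new: +{$}
  FOLLOW(S)={$}  FOLLOW(A)={a}  FOLLOW(B)={$}
round 2: done
  FOLLOW(S)={$}  FOLLOW(A)={a}  FOLLOW(B)={$}

FOLLOW(A) = ["a"]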